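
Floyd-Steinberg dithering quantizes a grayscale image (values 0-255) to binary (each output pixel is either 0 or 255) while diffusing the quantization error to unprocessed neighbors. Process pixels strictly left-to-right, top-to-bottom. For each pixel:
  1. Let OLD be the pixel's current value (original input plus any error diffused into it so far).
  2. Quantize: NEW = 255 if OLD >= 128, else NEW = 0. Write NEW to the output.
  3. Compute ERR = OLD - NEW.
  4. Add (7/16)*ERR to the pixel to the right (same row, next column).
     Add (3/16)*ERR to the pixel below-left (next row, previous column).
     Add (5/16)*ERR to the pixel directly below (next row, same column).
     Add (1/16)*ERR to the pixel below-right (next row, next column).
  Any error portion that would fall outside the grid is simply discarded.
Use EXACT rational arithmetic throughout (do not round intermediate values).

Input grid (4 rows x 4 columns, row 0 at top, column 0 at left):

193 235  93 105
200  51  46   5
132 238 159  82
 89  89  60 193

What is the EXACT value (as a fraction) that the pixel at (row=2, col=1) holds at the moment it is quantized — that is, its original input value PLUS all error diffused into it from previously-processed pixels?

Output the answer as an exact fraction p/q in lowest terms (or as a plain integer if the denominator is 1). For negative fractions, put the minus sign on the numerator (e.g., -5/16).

Answer: 153031883/524288

Derivation:
(0,0): OLD=193 → NEW=255, ERR=-62
(0,1): OLD=1663/8 → NEW=255, ERR=-377/8
(0,2): OLD=9265/128 → NEW=0, ERR=9265/128
(0,3): OLD=279895/2048 → NEW=255, ERR=-242345/2048
(1,0): OLD=21989/128 → NEW=255, ERR=-10651/128
(1,1): OLD=9795/1024 → NEW=0, ERR=9795/1024
(1,2): OLD=1562111/32768 → NEW=0, ERR=1562111/32768
(1,3): OLD=-3459543/524288 → NEW=0, ERR=-3459543/524288
(2,0): OLD=1766033/16384 → NEW=0, ERR=1766033/16384
(2,1): OLD=153031883/524288 → NEW=255, ERR=19338443/524288
Target (2,1): original=238, with diffused error = 153031883/524288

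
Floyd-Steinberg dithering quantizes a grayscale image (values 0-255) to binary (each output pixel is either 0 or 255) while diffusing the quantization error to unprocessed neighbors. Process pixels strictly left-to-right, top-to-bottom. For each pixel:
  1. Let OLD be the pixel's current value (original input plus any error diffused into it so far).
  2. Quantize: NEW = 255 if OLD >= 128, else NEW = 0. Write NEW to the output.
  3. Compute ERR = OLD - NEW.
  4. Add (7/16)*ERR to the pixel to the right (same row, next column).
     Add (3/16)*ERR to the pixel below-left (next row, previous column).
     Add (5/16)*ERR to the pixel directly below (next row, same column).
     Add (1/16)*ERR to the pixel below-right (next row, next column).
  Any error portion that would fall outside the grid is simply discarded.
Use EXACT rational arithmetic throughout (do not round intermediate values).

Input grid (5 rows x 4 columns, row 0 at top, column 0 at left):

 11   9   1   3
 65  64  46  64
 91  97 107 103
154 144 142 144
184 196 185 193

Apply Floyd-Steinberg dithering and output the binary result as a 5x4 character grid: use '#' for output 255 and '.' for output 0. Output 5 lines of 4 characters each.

Answer: ....
....
#.#.
#.##
##.#

Derivation:
(0,0): OLD=11 → NEW=0, ERR=11
(0,1): OLD=221/16 → NEW=0, ERR=221/16
(0,2): OLD=1803/256 → NEW=0, ERR=1803/256
(0,3): OLD=24909/4096 → NEW=0, ERR=24909/4096
(1,0): OLD=18183/256 → NEW=0, ERR=18183/256
(1,1): OLD=207665/2048 → NEW=0, ERR=207665/2048
(1,2): OLD=6197509/65536 → NEW=0, ERR=6197509/65536
(1,3): OLD=112945715/1048576 → NEW=0, ERR=112945715/1048576
(2,0): OLD=4332203/32768 → NEW=255, ERR=-4023637/32768
(2,1): OLD=101854729/1048576 → NEW=0, ERR=101854729/1048576
(2,2): OLD=431138445/2097152 → NEW=255, ERR=-103635315/2097152
(2,3): OLD=4058436729/33554432 → NEW=0, ERR=4058436729/33554432
(3,0): OLD=2245473531/16777216 → NEW=255, ERR=-2032716549/16777216
(3,1): OLD=28026718437/268435456 → NEW=0, ERR=28026718437/268435456
(3,2): OLD=863223075611/4294967296 → NEW=255, ERR=-231993584869/4294967296
(3,3): OLD=10656803937341/68719476736 → NEW=255, ERR=-6866662630339/68719476736
(4,0): OLD=711736813855/4294967296 → NEW=255, ERR=-383479846625/4294967296
(4,1): OLD=5905219898845/34359738368 → NEW=255, ERR=-2856513384995/34359738368
(4,2): OLD=131433828987965/1099511627776 → NEW=0, ERR=131433828987965/1099511627776
(4,3): OLD=3706605341334459/17592186044416 → NEW=255, ERR=-779402099991621/17592186044416
Row 0: ....
Row 1: ....
Row 2: #.#.
Row 3: #.##
Row 4: ##.#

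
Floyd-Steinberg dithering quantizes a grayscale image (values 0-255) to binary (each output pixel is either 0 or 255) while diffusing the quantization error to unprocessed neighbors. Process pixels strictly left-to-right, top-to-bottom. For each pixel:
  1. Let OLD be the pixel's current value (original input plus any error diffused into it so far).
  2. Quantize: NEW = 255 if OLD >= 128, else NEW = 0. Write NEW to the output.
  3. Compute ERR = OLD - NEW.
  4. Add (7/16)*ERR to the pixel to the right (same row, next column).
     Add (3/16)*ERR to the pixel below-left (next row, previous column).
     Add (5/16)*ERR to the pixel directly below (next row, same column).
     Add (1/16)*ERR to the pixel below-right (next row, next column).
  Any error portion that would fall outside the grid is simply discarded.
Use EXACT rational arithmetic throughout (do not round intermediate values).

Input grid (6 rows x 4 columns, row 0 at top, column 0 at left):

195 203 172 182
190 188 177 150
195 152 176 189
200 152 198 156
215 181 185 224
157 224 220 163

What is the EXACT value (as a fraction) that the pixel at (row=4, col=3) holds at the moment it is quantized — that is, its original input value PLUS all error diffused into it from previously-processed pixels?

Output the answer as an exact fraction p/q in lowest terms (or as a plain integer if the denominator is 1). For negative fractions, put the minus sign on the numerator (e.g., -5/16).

(0,0): OLD=195 → NEW=255, ERR=-60
(0,1): OLD=707/4 → NEW=255, ERR=-313/4
(0,2): OLD=8817/64 → NEW=255, ERR=-7503/64
(0,3): OLD=133847/1024 → NEW=255, ERR=-127273/1024
(1,0): OLD=10021/64 → NEW=255, ERR=-6299/64
(1,1): OLD=48515/512 → NEW=0, ERR=48515/512
(1,2): OLD=2516991/16384 → NEW=255, ERR=-1660929/16384
(1,3): OLD=15592489/262144 → NEW=0, ERR=15592489/262144
(2,0): OLD=1491025/8192 → NEW=255, ERR=-597935/8192
(2,1): OLD=32641867/262144 → NEW=0, ERR=32641867/262144
(2,2): OLD=113179175/524288 → NEW=255, ERR=-20514265/524288
(2,3): OLD=1544622219/8388608 → NEW=255, ERR=-594472821/8388608
(3,0): OLD=841116801/4194304 → NEW=255, ERR=-228430719/4194304
(3,1): OLD=10414396575/67108864 → NEW=255, ERR=-6698363745/67108864
(3,2): OLD=146672175585/1073741824 → NEW=255, ERR=-127131989535/1073741824
(3,3): OLD=1367659845799/17179869184 → NEW=0, ERR=1367659845799/17179869184
(4,0): OLD=192484943405/1073741824 → NEW=255, ERR=-81319221715/1073741824
(4,1): OLD=782289219015/8589934592 → NEW=0, ERR=782289219015/8589934592
(4,2): OLD=54022101106727/274877906944 → NEW=255, ERR=-16071765163993/274877906944
(4,3): OLD=949527060682305/4398046511104 → NEW=255, ERR=-171974799649215/4398046511104
Target (4,3): original=224, with diffused error = 949527060682305/4398046511104

Answer: 949527060682305/4398046511104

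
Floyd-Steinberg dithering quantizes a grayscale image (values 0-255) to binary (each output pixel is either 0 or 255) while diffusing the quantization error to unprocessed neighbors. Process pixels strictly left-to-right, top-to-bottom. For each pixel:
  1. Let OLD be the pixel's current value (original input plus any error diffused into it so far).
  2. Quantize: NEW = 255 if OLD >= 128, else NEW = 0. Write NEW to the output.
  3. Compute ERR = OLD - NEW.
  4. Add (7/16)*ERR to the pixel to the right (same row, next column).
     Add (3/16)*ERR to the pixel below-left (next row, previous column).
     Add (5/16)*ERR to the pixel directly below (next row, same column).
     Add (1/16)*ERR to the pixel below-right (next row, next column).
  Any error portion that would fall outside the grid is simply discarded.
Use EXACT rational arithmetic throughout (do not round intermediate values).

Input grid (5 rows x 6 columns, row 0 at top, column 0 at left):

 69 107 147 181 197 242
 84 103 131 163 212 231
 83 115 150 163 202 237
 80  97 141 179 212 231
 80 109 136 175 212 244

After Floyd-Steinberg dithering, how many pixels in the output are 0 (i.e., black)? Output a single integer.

(0,0): OLD=69 → NEW=0, ERR=69
(0,1): OLD=2195/16 → NEW=255, ERR=-1885/16
(0,2): OLD=24437/256 → NEW=0, ERR=24437/256
(0,3): OLD=912435/4096 → NEW=255, ERR=-132045/4096
(0,4): OLD=11986277/65536 → NEW=255, ERR=-4725403/65536
(0,5): OLD=220677571/1048576 → NEW=255, ERR=-46709309/1048576
(1,0): OLD=21369/256 → NEW=0, ERR=21369/256
(1,1): OLD=255823/2048 → NEW=0, ERR=255823/2048
(1,2): OLD=13243003/65536 → NEW=255, ERR=-3468677/65536
(1,3): OLD=32038303/262144 → NEW=0, ERR=32038303/262144
(1,4): OLD=3901878589/16777216 → NEW=255, ERR=-376311491/16777216
(1,5): OLD=54427962011/268435456 → NEW=255, ERR=-14023079269/268435456
(2,0): OLD=4341973/32768 → NEW=255, ERR=-4013867/32768
(2,1): OLD=100388215/1048576 → NEW=0, ERR=100388215/1048576
(2,2): OLD=3457246757/16777216 → NEW=255, ERR=-820943323/16777216
(2,3): OLD=23121858621/134217728 → NEW=255, ERR=-11103662019/134217728
(2,4): OLD=672765190711/4294967296 → NEW=255, ERR=-422451469769/4294967296
(2,5): OLD=12111173614833/68719476736 → NEW=255, ERR=-5412292952847/68719476736
(3,0): OLD=1001123205/16777216 → NEW=0, ERR=1001123205/16777216
(3,1): OLD=18279614497/134217728 → NEW=255, ERR=-15945906143/134217728
(3,2): OLD=68937411955/1073741824 → NEW=0, ERR=68937411955/1073741824
(3,3): OLD=10976932047449/68719476736 → NEW=255, ERR=-6546534520231/68719476736
(3,4): OLD=65776326026553/549755813888 → NEW=0, ERR=65776326026553/549755813888
(3,5): OLD=2221766264071607/8796093022208 → NEW=255, ERR=-21237456591433/8796093022208
(4,0): OLD=164005901611/2147483648 → NEW=0, ERR=164005901611/2147483648
(4,1): OLD=4159348543919/34359738368 → NEW=0, ERR=4159348543919/34359738368
(4,2): OLD=202020525312093/1099511627776 → NEW=255, ERR=-78354939770787/1099511627776
(4,3): OLD=2471675083760049/17592186044416 → NEW=255, ERR=-2014332357566031/17592186044416
(4,4): OLD=54293243147217601/281474976710656 → NEW=255, ERR=-17482875913999679/281474976710656
(4,5): OLD=1006777663551369127/4503599627370496 → NEW=255, ERR=-141640241428107353/4503599627370496
Output grid:
  Row 0: .#.###  (2 black, running=2)
  Row 1: ..#.##  (3 black, running=5)
  Row 2: #.####  (1 black, running=6)
  Row 3: .#.#.#  (3 black, running=9)
  Row 4: ..####  (2 black, running=11)

Answer: 11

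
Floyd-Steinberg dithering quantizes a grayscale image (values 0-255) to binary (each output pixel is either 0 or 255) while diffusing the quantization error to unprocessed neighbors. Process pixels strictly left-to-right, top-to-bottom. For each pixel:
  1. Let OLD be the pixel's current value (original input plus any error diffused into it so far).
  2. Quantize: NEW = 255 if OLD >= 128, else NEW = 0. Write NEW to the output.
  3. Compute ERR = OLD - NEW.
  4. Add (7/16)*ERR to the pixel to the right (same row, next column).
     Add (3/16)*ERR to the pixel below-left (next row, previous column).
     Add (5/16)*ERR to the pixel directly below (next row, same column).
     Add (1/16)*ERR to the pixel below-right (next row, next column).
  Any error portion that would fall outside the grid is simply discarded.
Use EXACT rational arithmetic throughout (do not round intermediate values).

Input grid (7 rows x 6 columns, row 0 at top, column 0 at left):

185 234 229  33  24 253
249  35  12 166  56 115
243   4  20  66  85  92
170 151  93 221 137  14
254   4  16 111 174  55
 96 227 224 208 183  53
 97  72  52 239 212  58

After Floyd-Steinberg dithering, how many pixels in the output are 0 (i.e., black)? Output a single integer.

(0,0): OLD=185 → NEW=255, ERR=-70
(0,1): OLD=1627/8 → NEW=255, ERR=-413/8
(0,2): OLD=26421/128 → NEW=255, ERR=-6219/128
(0,3): OLD=24051/2048 → NEW=0, ERR=24051/2048
(0,4): OLD=954789/32768 → NEW=0, ERR=954789/32768
(0,5): OLD=139328387/524288 → NEW=255, ERR=5634947/524288
(1,0): OLD=27833/128 → NEW=255, ERR=-4807/128
(1,1): OLD=-11313/1024 → NEW=0, ERR=-11313/1024
(1,2): OLD=-296261/32768 → NEW=0, ERR=-296261/32768
(1,3): OLD=22038591/131072 → NEW=255, ERR=-11384769/131072
(1,4): OLD=250433533/8388608 → NEW=0, ERR=250433533/8388608
(1,5): OLD=17883295195/134217728 → NEW=255, ERR=-16342225445/134217728
(2,0): OLD=3755093/16384 → NEW=255, ERR=-422827/16384
(2,1): OLD=-7751881/524288 → NEW=0, ERR=-7751881/524288
(2,2): OLD=-52601371/8388608 → NEW=0, ERR=-52601371/8388608
(2,3): OLD=2761246077/67108864 → NEW=0, ERR=2761246077/67108864
(2,4): OLD=180543558007/2147483648 → NEW=0, ERR=180543558007/2147483648
(2,5): OLD=3181633784753/34359738368 → NEW=0, ERR=3181633784753/34359738368
(3,0): OLD=1335155397/8388608 → NEW=255, ERR=-803939643/8388608
(3,1): OLD=6822428705/67108864 → NEW=0, ERR=6822428705/67108864
(3,2): OLD=76401216595/536870912 → NEW=255, ERR=-60500865965/536870912
(3,3): OLD=6869442027673/34359738368 → NEW=255, ERR=-1892291256167/34359738368
(3,4): OLD=43736325847865/274877906944 → NEW=255, ERR=-26357540422855/274877906944
(3,5): OLD=27444795010487/4398046511104 → NEW=0, ERR=27444795010487/4398046511104
(4,0): OLD=261040123691/1073741824 → NEW=255, ERR=-12764041429/1073741824
(4,1): OLD=59256013039/17179869184 → NEW=0, ERR=59256013039/17179869184
(4,2): OLD=-11918390175587/549755813888 → NEW=0, ERR=-11918390175587/549755813888
(4,3): OLD=521456164457329/8796093022208 → NEW=0, ERR=521456164457329/8796093022208
(4,4): OLD=23601551865855745/140737488355328 → NEW=255, ERR=-12286507664752895/140737488355328
(4,5): OLD=28739542604594535/2251799813685248 → NEW=0, ERR=28739542604594535/2251799813685248
(5,0): OLD=25544923791421/274877906944 → NEW=0, ERR=25544923791421/274877906944
(5,1): OLD=2321532651468941/8796093022208 → NEW=255, ERR=78528930805901/8796093022208
(5,2): OLD=16358068132617887/70368744177664 → NEW=255, ERR=-1585961632686433/70368744177664
(5,3): OLD=447976760666298885/2251799813685248 → NEW=255, ERR=-126232191823439355/2251799813685248
(5,4): OLD=618304413055119861/4503599627370496 → NEW=255, ERR=-530113491924356619/4503599627370496
(5,5): OLD=2485221313536985/72057594037927936 → NEW=0, ERR=2485221313536985/72057594037927936
(6,0): OLD=17974310969511879/140737488355328 → NEW=0, ERR=17974310969511879/140737488355328
(6,1): OLD=297795309021482043/2251799813685248 → NEW=255, ERR=-276413643468256197/2251799813685248
(6,2): OLD=-168436272426375933/9007199254740992 → NEW=0, ERR=-168436272426375933/9007199254740992
(6,3): OLD=27356148166146131639/144115188075855872 → NEW=255, ERR=-9393224793197115721/144115188075855872
(6,4): OLD=330204036744207351927/2305843009213693952 → NEW=255, ERR=-257785930605284605833/2305843009213693952
(6,5): OLD=64300325858211075297/36893488147419103232 → NEW=0, ERR=64300325858211075297/36893488147419103232
Output grid:
  Row 0: ###..#  (2 black, running=2)
  Row 1: #..#.#  (3 black, running=5)
  Row 2: #.....  (5 black, running=10)
  Row 3: #.###.  (2 black, running=12)
  Row 4: #...#.  (4 black, running=16)
  Row 5: .####.  (2 black, running=18)
  Row 6: .#.##.  (3 black, running=21)

Answer: 21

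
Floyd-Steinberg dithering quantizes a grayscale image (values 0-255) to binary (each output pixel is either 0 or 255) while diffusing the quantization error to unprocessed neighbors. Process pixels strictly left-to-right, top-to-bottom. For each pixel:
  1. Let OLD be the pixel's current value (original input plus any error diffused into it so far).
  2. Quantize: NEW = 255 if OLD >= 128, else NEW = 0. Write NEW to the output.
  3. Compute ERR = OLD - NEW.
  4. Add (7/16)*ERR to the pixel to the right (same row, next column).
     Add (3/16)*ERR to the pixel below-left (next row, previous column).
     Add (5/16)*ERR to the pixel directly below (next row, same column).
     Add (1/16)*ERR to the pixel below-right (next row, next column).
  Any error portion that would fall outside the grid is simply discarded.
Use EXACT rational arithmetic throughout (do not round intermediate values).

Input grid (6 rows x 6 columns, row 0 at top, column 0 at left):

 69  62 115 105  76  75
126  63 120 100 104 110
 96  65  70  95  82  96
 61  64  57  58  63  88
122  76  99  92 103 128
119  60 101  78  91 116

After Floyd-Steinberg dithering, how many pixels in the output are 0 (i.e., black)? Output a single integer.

Answer: 24

Derivation:
(0,0): OLD=69 → NEW=0, ERR=69
(0,1): OLD=1475/16 → NEW=0, ERR=1475/16
(0,2): OLD=39765/256 → NEW=255, ERR=-25515/256
(0,3): OLD=251475/4096 → NEW=0, ERR=251475/4096
(0,4): OLD=6741061/65536 → NEW=0, ERR=6741061/65536
(0,5): OLD=125830627/1048576 → NEW=0, ERR=125830627/1048576
(1,0): OLD=42201/256 → NEW=255, ERR=-23079/256
(1,1): OLD=77807/2048 → NEW=0, ERR=77807/2048
(1,2): OLD=8044443/65536 → NEW=0, ERR=8044443/65536
(1,3): OLD=48744511/262144 → NEW=255, ERR=-18102209/262144
(1,4): OLD=2219122973/16777216 → NEW=255, ERR=-2059067107/16777216
(1,5): OLD=26906592187/268435456 → NEW=0, ERR=26906592187/268435456
(2,0): OLD=2455989/32768 → NEW=0, ERR=2455989/32768
(2,1): OLD=133215511/1048576 → NEW=0, ERR=133215511/1048576
(2,2): OLD=2573079813/16777216 → NEW=255, ERR=-1705110267/16777216
(2,3): OLD=1827532829/134217728 → NEW=0, ERR=1827532829/134217728
(2,4): OLD=275230523863/4294967296 → NEW=0, ERR=275230523863/4294967296
(2,5): OLD=10149089629265/68719476736 → NEW=255, ERR=-7374376938415/68719476736
(3,0): OLD=1816014949/16777216 → NEW=0, ERR=1816014949/16777216
(3,1): OLD=18345675137/134217728 → NEW=255, ERR=-15879845503/134217728
(3,2): OLD=-17211288685/1073741824 → NEW=0, ERR=-17211288685/1073741824
(3,3): OLD=4185402163385/68719476736 → NEW=0, ERR=4185402163385/68719476736
(3,4): OLD=49699027797913/549755813888 → NEW=0, ERR=49699027797913/549755813888
(3,5): OLD=862203810057559/8796093022208 → NEW=0, ERR=862203810057559/8796093022208
(4,0): OLD=286994066507/2147483648 → NEW=255, ERR=-260614263733/2147483648
(4,1): OLD=-354165189041/34359738368 → NEW=0, ERR=-354165189041/34359738368
(4,2): OLD=102811451716669/1099511627776 → NEW=0, ERR=102811451716669/1099511627776
(4,3): OLD=2953563258347793/17592186044416 → NEW=255, ERR=-1532444182978287/17592186044416
(4,4): OLD=32461343582187553/281474976710656 → NEW=0, ERR=32461343582187553/281474976710656
(4,5): OLD=967088669220477255/4503599627370496 → NEW=255, ERR=-181329235758999225/4503599627370496
(5,0): OLD=43509305186909/549755813888 → NEW=0, ERR=43509305186909/549755813888
(5,1): OLD=1782994857153837/17592186044416 → NEW=0, ERR=1782994857153837/17592186044416
(5,2): OLD=22178093829731391/140737488355328 → NEW=255, ERR=-13709965700877249/140737488355328
(5,3): OLD=160449478870384165/4503599627370496 → NEW=0, ERR=160449478870384165/4503599627370496
(5,4): OLD=1167625184749962053/9007199254740992 → NEW=255, ERR=-1129210625208990907/9007199254740992
(5,5): OLD=8038358077376354249/144115188075855872 → NEW=0, ERR=8038358077376354249/144115188075855872
Output grid:
  Row 0: ..#...  (5 black, running=5)
  Row 1: #..##.  (3 black, running=8)
  Row 2: ..#..#  (4 black, running=12)
  Row 3: .#....  (5 black, running=17)
  Row 4: #..#.#  (3 black, running=20)
  Row 5: ..#.#.  (4 black, running=24)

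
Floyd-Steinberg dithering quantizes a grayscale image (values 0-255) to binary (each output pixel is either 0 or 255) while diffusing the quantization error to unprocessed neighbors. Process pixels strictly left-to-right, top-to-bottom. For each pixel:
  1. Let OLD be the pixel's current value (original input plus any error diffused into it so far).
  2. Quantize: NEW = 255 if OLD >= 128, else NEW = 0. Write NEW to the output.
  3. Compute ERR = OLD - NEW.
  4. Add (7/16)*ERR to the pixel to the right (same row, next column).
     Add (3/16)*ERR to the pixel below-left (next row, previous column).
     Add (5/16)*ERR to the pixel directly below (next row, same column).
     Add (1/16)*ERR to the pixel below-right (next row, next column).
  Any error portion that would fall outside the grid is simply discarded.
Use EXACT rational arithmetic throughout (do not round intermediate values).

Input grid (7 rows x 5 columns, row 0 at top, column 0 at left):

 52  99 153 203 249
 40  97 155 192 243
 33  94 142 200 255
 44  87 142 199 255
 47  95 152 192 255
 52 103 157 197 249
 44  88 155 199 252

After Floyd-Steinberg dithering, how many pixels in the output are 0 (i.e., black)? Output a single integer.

(0,0): OLD=52 → NEW=0, ERR=52
(0,1): OLD=487/4 → NEW=0, ERR=487/4
(0,2): OLD=13201/64 → NEW=255, ERR=-3119/64
(0,3): OLD=186039/1024 → NEW=255, ERR=-75081/1024
(0,4): OLD=3554049/16384 → NEW=255, ERR=-623871/16384
(1,0): OLD=5061/64 → NEW=0, ERR=5061/64
(1,1): OLD=83843/512 → NEW=255, ERR=-46717/512
(1,2): OLD=1535391/16384 → NEW=0, ERR=1535391/16384
(1,3): OLD=13100707/65536 → NEW=255, ERR=-3610973/65536
(1,4): OLD=212244553/1048576 → NEW=255, ERR=-55142327/1048576
(2,0): OLD=332625/8192 → NEW=0, ERR=332625/8192
(2,1): OLD=27725355/262144 → NEW=0, ERR=27725355/262144
(2,2): OLD=845249153/4194304 → NEW=255, ERR=-224298367/4194304
(2,3): OLD=10427525043/67108864 → NEW=255, ERR=-6685235277/67108864
(2,4): OLD=205664337189/1073741824 → NEW=255, ERR=-68139827931/1073741824
(3,0): OLD=320945441/4194304 → NEW=0, ERR=320945441/4194304
(3,1): OLD=4900263277/33554432 → NEW=255, ERR=-3656116883/33554432
(3,2): OLD=70383818335/1073741824 → NEW=0, ERR=70383818335/1073741824
(3,3): OLD=389352751007/2147483648 → NEW=255, ERR=-158255579233/2147483648
(3,4): OLD=6758618421035/34359738368 → NEW=255, ERR=-2003114862805/34359738368
(4,0): OLD=27102399855/536870912 → NEW=0, ERR=27102399855/536870912
(4,1): OLD=1719855957071/17179869184 → NEW=0, ERR=1719855957071/17179869184
(4,2): OLD=53781073276097/274877906944 → NEW=255, ERR=-16312792994623/274877906944
(4,3): OLD=598895309246927/4398046511104 → NEW=255, ERR=-522606551084593/4398046511104
(4,4): OLD=12679682969247785/70368744177664 → NEW=255, ERR=-5264346796056535/70368744177664
(5,0): OLD=23789603009101/274877906944 → NEW=0, ERR=23789603009101/274877906944
(5,1): OLD=361026269007495/2199023255552 → NEW=255, ERR=-199724661158265/2199023255552
(5,2): OLD=5819187611864095/70368744177664 → NEW=0, ERR=5819187611864095/70368744177664
(5,3): OLD=50189738862371265/281474976710656 → NEW=255, ERR=-21586380198846015/281474976710656
(5,4): OLD=831557890632786747/4503599627370496 → NEW=255, ERR=-316860014346689733/4503599627370496
(6,0): OLD=1900522508797853/35184372088832 → NEW=0, ERR=1900522508797853/35184372088832
(6,1): OLD=117278262345920595/1125899906842624 → NEW=0, ERR=117278262345920595/1125899906842624
(6,2): OLD=3717419025441095425/18014398509481984 → NEW=255, ERR=-876252594476810495/18014398509481984
(6,3): OLD=42003826885699170315/288230376151711744 → NEW=255, ERR=-31494919032987324405/288230376151711744
(6,4): OLD=818180785498231447053/4611686018427387904 → NEW=255, ERR=-357799149200752468467/4611686018427387904
Output grid:
  Row 0: ..###  (2 black, running=2)
  Row 1: .#.##  (2 black, running=4)
  Row 2: ..###  (2 black, running=6)
  Row 3: .#.##  (2 black, running=8)
  Row 4: ..###  (2 black, running=10)
  Row 5: .#.##  (2 black, running=12)
  Row 6: ..###  (2 black, running=14)

Answer: 14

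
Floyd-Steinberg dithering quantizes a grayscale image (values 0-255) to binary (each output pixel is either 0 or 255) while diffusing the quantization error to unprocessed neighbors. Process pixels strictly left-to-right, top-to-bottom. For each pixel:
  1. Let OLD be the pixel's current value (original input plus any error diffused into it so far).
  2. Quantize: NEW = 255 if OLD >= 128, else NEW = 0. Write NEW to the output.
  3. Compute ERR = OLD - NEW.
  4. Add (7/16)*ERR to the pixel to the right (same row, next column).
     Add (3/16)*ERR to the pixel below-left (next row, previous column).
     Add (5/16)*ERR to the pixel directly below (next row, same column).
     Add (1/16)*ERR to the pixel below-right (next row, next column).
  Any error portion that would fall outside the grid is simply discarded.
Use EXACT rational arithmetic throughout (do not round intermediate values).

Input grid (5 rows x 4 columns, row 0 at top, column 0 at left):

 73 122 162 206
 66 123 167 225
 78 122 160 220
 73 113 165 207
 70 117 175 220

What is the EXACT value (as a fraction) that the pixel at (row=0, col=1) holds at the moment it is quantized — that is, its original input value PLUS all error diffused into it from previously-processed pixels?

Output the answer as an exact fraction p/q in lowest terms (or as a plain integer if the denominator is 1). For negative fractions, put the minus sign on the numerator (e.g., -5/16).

Answer: 2463/16

Derivation:
(0,0): OLD=73 → NEW=0, ERR=73
(0,1): OLD=2463/16 → NEW=255, ERR=-1617/16
Target (0,1): original=122, with diffused error = 2463/16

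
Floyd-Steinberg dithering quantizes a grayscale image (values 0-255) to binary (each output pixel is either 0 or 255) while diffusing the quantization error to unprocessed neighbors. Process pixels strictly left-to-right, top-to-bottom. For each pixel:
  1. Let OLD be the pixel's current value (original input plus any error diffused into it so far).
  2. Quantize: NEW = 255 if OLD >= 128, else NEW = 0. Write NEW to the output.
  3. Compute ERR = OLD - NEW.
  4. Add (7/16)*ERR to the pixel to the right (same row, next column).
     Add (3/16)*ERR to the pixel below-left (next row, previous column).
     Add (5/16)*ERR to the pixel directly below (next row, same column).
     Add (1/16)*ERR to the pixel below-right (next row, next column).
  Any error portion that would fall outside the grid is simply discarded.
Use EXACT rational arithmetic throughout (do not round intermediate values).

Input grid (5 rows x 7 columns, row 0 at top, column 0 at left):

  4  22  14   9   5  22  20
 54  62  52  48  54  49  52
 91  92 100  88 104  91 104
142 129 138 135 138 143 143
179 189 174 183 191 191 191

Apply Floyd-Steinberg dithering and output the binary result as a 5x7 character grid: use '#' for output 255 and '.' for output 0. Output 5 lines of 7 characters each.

Answer: .......
.......
#.#.##.
.#.#.#.
#######

Derivation:
(0,0): OLD=4 → NEW=0, ERR=4
(0,1): OLD=95/4 → NEW=0, ERR=95/4
(0,2): OLD=1561/64 → NEW=0, ERR=1561/64
(0,3): OLD=20143/1024 → NEW=0, ERR=20143/1024
(0,4): OLD=222921/16384 → NEW=0, ERR=222921/16384
(0,5): OLD=7327615/262144 → NEW=0, ERR=7327615/262144
(0,6): OLD=135179385/4194304 → NEW=0, ERR=135179385/4194304
(1,0): OLD=3821/64 → NEW=0, ERR=3821/64
(1,1): OLD=51387/512 → NEW=0, ERR=51387/512
(1,2): OLD=1781015/16384 → NEW=0, ERR=1781015/16384
(1,3): OLD=6932459/65536 → NEW=0, ERR=6932459/65536
(1,4): OLD=465574401/4194304 → NEW=0, ERR=465574401/4194304
(1,5): OLD=3798085137/33554432 → NEW=0, ERR=3798085137/33554432
(1,6): OLD=60848993503/536870912 → NEW=0, ERR=60848993503/536870912
(2,0): OLD=1052473/8192 → NEW=255, ERR=-1036487/8192
(2,1): OLD=24149571/262144 → NEW=0, ERR=24149571/262144
(2,2): OLD=840458249/4194304 → NEW=255, ERR=-229089271/4194304
(2,3): OLD=4186502529/33554432 → NEW=0, ERR=4186502529/33554432
(2,4): OLD=59353371505/268435456 → NEW=255, ERR=-9097669775/268435456
(2,5): OLD=1200303985819/8589934592 → NEW=255, ERR=-990129335141/8589934592
(2,6): OLD=13202975090413/137438953472 → NEW=0, ERR=13202975090413/137438953472
(3,0): OLD=502201961/4194304 → NEW=0, ERR=502201961/4194304
(3,1): OLD=6443236853/33554432 → NEW=255, ERR=-2113143307/33554432
(3,2): OLD=32891632271/268435456 → NEW=0, ERR=32891632271/268435456
(3,3): OLD=233891847337/1073741824 → NEW=255, ERR=-39912317783/1073741824
(3,4): OLD=13377215261289/137438953472 → NEW=0, ERR=13377215261289/137438953472
(3,5): OLD=181920701954059/1099511627776 → NEW=255, ERR=-98454763128821/1099511627776
(3,6): OLD=2227881711168213/17592186044416 → NEW=0, ERR=2227881711168213/17592186044416
(4,0): OLD=109848541767/536870912 → NEW=255, ERR=-27053540793/536870912
(4,1): OLD=1526703032411/8589934592 → NEW=255, ERR=-663730288549/8589934592
(4,2): OLD=23032066734261/137438953472 → NEW=255, ERR=-12014866401099/137438953472
(4,3): OLD=174872734541911/1099511627776 → NEW=255, ERR=-105502730540969/1099511627776
(4,4): OLD=1410221264175989/8796093022208 → NEW=255, ERR=-832782456487051/8796093022208
(4,5): OLD=42622313797560533/281474976710656 → NEW=255, ERR=-29153805263656747/281474976710656
(4,6): OLD=809137009514646371/4503599627370496 → NEW=255, ERR=-339280895464830109/4503599627370496
Row 0: .......
Row 1: .......
Row 2: #.#.##.
Row 3: .#.#.#.
Row 4: #######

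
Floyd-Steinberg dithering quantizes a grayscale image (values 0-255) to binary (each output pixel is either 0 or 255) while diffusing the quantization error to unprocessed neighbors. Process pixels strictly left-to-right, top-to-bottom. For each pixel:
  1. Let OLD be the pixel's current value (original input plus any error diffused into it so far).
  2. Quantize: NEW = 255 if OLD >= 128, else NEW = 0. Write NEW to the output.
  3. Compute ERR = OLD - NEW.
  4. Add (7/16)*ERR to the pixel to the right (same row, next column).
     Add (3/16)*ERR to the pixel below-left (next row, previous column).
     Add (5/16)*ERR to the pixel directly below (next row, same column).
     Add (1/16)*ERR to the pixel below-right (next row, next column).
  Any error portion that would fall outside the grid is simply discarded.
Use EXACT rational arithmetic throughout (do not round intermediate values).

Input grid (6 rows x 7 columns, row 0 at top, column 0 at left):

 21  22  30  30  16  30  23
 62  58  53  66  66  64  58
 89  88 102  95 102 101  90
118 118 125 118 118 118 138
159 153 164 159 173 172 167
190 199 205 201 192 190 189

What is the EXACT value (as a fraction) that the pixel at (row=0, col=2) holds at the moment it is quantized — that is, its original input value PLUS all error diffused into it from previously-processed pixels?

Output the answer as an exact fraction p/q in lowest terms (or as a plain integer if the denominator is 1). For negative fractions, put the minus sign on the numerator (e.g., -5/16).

Answer: 11173/256

Derivation:
(0,0): OLD=21 → NEW=0, ERR=21
(0,1): OLD=499/16 → NEW=0, ERR=499/16
(0,2): OLD=11173/256 → NEW=0, ERR=11173/256
Target (0,2): original=30, with diffused error = 11173/256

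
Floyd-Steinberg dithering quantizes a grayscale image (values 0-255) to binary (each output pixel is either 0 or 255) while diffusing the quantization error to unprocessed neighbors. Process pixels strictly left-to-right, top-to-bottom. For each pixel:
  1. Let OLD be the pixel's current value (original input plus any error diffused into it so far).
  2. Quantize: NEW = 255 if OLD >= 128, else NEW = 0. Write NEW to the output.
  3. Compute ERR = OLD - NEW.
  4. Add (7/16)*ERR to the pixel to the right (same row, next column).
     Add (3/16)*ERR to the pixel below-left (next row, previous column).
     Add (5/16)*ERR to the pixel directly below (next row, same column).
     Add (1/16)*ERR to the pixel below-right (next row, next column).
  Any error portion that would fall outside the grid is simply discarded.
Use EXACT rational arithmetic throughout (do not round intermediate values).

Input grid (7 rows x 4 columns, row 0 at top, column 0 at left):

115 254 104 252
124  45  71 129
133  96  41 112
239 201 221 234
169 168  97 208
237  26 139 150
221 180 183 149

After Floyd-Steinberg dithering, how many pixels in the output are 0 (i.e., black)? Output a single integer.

Answer: 11

Derivation:
(0,0): OLD=115 → NEW=0, ERR=115
(0,1): OLD=4869/16 → NEW=255, ERR=789/16
(0,2): OLD=32147/256 → NEW=0, ERR=32147/256
(0,3): OLD=1257221/4096 → NEW=255, ERR=212741/4096
(1,0): OLD=43311/256 → NEW=255, ERR=-21969/256
(1,1): OLD=109769/2048 → NEW=0, ERR=109769/2048
(1,2): OLD=9601789/65536 → NEW=255, ERR=-7109891/65536
(1,3): OLD=110745979/1048576 → NEW=0, ERR=110745979/1048576
(2,0): OLD=3808691/32768 → NEW=0, ERR=3808691/32768
(2,1): OLD=144594273/1048576 → NEW=255, ERR=-122792607/1048576
(2,2): OLD=-44004251/2097152 → NEW=0, ERR=-44004251/2097152
(2,3): OLD=4330009905/33554432 → NEW=255, ERR=-4226370255/33554432
(3,0): OLD=4250767363/16777216 → NEW=255, ERR=-27422717/16777216
(3,1): OLD=44834106845/268435456 → NEW=255, ERR=-23616934435/268435456
(3,2): OLD=622838717219/4294967296 → NEW=255, ERR=-472377943261/4294967296
(3,3): OLD=9978714284149/68719476736 → NEW=255, ERR=-7544752283531/68719476736
(4,0): OLD=652804852359/4294967296 → NEW=255, ERR=-442411808121/4294967296
(4,1): OLD=2567240317333/34359738368 → NEW=0, ERR=2567240317333/34359738368
(4,2): OLD=76123564810101/1099511627776 → NEW=0, ERR=76123564810101/1099511627776
(4,3): OLD=3467530714751939/17592186044416 → NEW=255, ERR=-1018476726574141/17592186044416
(5,0): OLD=120297376518615/549755813888 → NEW=255, ERR=-19890356022825/549755813888
(5,1): OLD=704803575159873/17592186044416 → NEW=0, ERR=704803575159873/17592186044416
(5,2): OLD=1512735276139389/8796093022208 → NEW=255, ERR=-730268444523651/8796093022208
(5,3): OLD=28123081687358197/281474976710656 → NEW=0, ERR=28123081687358197/281474976710656
(6,0): OLD=61137923614882595/281474976710656 → NEW=255, ERR=-10638195446334685/281474976710656
(6,1): OLD=712275217857179429/4503599627370496 → NEW=255, ERR=-436142687122297051/4503599627370496
(6,2): OLD=9794391317338307315/72057594037927936 → NEW=255, ERR=-8580295162333316365/72057594037927936
(6,3): OLD=141738423512367728037/1152921504606846976 → NEW=0, ERR=141738423512367728037/1152921504606846976
Output grid:
  Row 0: .#.#  (2 black, running=2)
  Row 1: #.#.  (2 black, running=4)
  Row 2: .#.#  (2 black, running=6)
  Row 3: ####  (0 black, running=6)
  Row 4: #..#  (2 black, running=8)
  Row 5: #.#.  (2 black, running=10)
  Row 6: ###.  (1 black, running=11)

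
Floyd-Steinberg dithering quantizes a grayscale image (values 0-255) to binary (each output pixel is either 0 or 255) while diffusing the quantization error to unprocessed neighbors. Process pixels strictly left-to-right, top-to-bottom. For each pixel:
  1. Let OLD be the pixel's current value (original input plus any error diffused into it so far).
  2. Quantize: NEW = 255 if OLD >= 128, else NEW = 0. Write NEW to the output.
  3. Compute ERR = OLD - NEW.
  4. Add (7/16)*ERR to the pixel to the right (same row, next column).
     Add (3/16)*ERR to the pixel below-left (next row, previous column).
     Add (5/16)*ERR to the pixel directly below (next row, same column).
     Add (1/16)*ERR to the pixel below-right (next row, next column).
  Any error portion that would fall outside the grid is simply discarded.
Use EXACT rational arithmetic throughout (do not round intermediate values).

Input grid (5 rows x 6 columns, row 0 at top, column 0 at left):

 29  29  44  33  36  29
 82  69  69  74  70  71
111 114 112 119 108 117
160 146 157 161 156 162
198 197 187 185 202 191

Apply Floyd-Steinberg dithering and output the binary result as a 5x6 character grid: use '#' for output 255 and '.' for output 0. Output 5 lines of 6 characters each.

Answer: ......
.#.#..
.#..#.
#.####
###.#.

Derivation:
(0,0): OLD=29 → NEW=0, ERR=29
(0,1): OLD=667/16 → NEW=0, ERR=667/16
(0,2): OLD=15933/256 → NEW=0, ERR=15933/256
(0,3): OLD=246699/4096 → NEW=0, ERR=246699/4096
(0,4): OLD=4086189/65536 → NEW=0, ERR=4086189/65536
(0,5): OLD=59012027/1048576 → NEW=0, ERR=59012027/1048576
(1,0): OLD=25313/256 → NEW=0, ERR=25313/256
(1,1): OLD=284199/2048 → NEW=255, ERR=-238041/2048
(1,2): OLD=3374899/65536 → NEW=0, ERR=3374899/65536
(1,3): OLD=34323063/262144 → NEW=255, ERR=-32523657/262144
(1,4): OLD=830828869/16777216 → NEW=0, ERR=830828869/16777216
(1,5): OLD=30641746003/268435456 → NEW=0, ERR=30641746003/268435456
(2,0): OLD=3935645/32768 → NEW=0, ERR=3935645/32768
(2,1): OLD=153154959/1048576 → NEW=255, ERR=-114231921/1048576
(2,2): OLD=837255789/16777216 → NEW=0, ERR=837255789/16777216
(2,3): OLD=15376750149/134217728 → NEW=0, ERR=15376750149/134217728
(2,4): OLD=804218292815/4294967296 → NEW=255, ERR=-290998367665/4294967296
(2,5): OLD=8667222075161/68719476736 → NEW=0, ERR=8667222075161/68719476736
(3,0): OLD=2971361997/16777216 → NEW=255, ERR=-1306828083/16777216
(3,1): OLD=12716021961/134217728 → NEW=0, ERR=12716021961/134217728
(3,2): OLD=245582941291/1073741824 → NEW=255, ERR=-28221223829/1073741824
(3,3): OLD=12075263890113/68719476736 → NEW=255, ERR=-5448202677567/68719476736
(3,4): OLD=71990544039329/549755813888 → NEW=255, ERR=-68197188502111/549755813888
(3,5): OLD=1257027842028239/8796093022208 → NEW=255, ERR=-985975878634801/8796093022208
(4,0): OLD=411076704867/2147483648 → NEW=255, ERR=-136531625373/2147483648
(4,1): OLD=6493827500167/34359738368 → NEW=255, ERR=-2267905783673/34359738368
(4,2): OLD=154993197008741/1099511627776 → NEW=255, ERR=-125382268074139/1099511627776
(4,3): OLD=1502940663279065/17592186044416 → NEW=0, ERR=1502940663279065/17592186044416
(4,4): OLD=49156384620902249/281474976710656 → NEW=255, ERR=-22619734440315031/281474976710656
(4,5): OLD=509176286650910527/4503599627370496 → NEW=0, ERR=509176286650910527/4503599627370496
Row 0: ......
Row 1: .#.#..
Row 2: .#..#.
Row 3: #.####
Row 4: ###.#.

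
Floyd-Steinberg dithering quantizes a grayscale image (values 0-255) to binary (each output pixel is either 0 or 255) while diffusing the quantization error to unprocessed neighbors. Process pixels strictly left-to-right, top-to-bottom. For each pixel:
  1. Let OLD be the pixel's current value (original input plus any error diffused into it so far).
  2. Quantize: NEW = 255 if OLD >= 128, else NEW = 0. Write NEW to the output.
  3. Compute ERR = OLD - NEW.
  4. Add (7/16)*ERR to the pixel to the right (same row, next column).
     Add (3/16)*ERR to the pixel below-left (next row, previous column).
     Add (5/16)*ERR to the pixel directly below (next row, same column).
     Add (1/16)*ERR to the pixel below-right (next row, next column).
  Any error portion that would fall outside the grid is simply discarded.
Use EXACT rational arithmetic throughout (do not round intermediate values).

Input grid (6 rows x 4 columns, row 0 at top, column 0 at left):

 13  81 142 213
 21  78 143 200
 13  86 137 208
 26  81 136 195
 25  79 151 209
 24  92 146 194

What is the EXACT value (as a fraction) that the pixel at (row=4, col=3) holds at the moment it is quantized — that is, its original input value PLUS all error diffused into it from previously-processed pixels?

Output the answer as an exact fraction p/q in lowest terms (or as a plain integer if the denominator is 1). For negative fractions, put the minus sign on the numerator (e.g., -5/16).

(0,0): OLD=13 → NEW=0, ERR=13
(0,1): OLD=1387/16 → NEW=0, ERR=1387/16
(0,2): OLD=46061/256 → NEW=255, ERR=-19219/256
(0,3): OLD=737915/4096 → NEW=255, ERR=-306565/4096
(1,0): OLD=10577/256 → NEW=0, ERR=10577/256
(1,1): OLD=225079/2048 → NEW=0, ERR=225079/2048
(1,2): OLD=10420611/65536 → NEW=255, ERR=-6291069/65536
(1,3): OLD=136232453/1048576 → NEW=255, ERR=-131154427/1048576
(2,0): OLD=1524301/32768 → NEW=0, ERR=1524301/32768
(2,1): OLD=131364895/1048576 → NEW=0, ERR=131364895/1048576
(2,2): OLD=304565563/2097152 → NEW=255, ERR=-230208197/2097152
(2,3): OLD=3855005999/33554432 → NEW=0, ERR=3855005999/33554432
(3,0): OLD=1074190461/16777216 → NEW=0, ERR=1074190461/16777216
(3,1): OLD=35027242147/268435456 → NEW=255, ERR=-33423799133/268435456
(3,2): OLD=328965269341/4294967296 → NEW=0, ERR=328965269341/4294967296
(3,3): OLD=17698792300811/68719476736 → NEW=255, ERR=175325733131/68719476736
(4,0): OLD=93038021881/4294967296 → NEW=0, ERR=93038021881/4294967296
(4,1): OLD=2334044725355/34359738368 → NEW=0, ERR=2334044725355/34359738368
(4,2): OLD=216989588117771/1099511627776 → NEW=255, ERR=-63385876965109/1099511627776
(4,3): OLD=3331306912128957/17592186044416 → NEW=255, ERR=-1154700529197123/17592186044416
Target (4,3): original=209, with diffused error = 3331306912128957/17592186044416

Answer: 3331306912128957/17592186044416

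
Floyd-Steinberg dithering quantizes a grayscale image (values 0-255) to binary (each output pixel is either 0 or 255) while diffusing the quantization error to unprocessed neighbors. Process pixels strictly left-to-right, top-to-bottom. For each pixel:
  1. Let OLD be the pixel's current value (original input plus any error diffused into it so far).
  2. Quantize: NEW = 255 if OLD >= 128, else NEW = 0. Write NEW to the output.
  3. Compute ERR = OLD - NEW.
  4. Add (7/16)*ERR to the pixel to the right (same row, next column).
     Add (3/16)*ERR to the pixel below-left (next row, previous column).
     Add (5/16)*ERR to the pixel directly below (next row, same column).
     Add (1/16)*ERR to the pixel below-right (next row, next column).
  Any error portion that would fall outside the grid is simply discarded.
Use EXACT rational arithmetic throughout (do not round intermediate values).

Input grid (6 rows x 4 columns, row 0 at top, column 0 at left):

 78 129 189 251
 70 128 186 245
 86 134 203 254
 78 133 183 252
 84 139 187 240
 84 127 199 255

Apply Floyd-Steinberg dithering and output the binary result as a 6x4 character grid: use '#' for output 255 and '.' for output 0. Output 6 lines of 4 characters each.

Answer: .###
..##
#.##
.###
.#.#
.###

Derivation:
(0,0): OLD=78 → NEW=0, ERR=78
(0,1): OLD=1305/8 → NEW=255, ERR=-735/8
(0,2): OLD=19047/128 → NEW=255, ERR=-13593/128
(0,3): OLD=418897/2048 → NEW=255, ERR=-103343/2048
(1,0): OLD=9875/128 → NEW=0, ERR=9875/128
(1,1): OLD=120837/1024 → NEW=0, ERR=120837/1024
(1,2): OLD=6200937/32768 → NEW=255, ERR=-2154903/32768
(1,3): OLD=101618991/524288 → NEW=255, ERR=-32074449/524288
(2,0): OLD=2166535/16384 → NEW=255, ERR=-2011385/16384
(2,1): OLD=57492413/524288 → NEW=0, ERR=57492413/524288
(2,2): OLD=237323409/1048576 → NEW=255, ERR=-30063471/1048576
(2,3): OLD=3661267181/16777216 → NEW=255, ERR=-616922899/16777216
(3,0): OLD=504967063/8388608 → NEW=0, ERR=504967063/8388608
(3,1): OLD=24233767881/134217728 → NEW=255, ERR=-9991752759/134217728
(3,2): OLD=303718524983/2147483648 → NEW=255, ERR=-243889805257/2147483648
(3,3): OLD=6495024787969/34359738368 → NEW=255, ERR=-2266708495871/34359738368
(4,0): OLD=190810733195/2147483648 → NEW=0, ERR=190810733195/2147483648
(4,1): OLD=2354970348577/17179869184 → NEW=255, ERR=-2025896293343/17179869184
(4,2): OLD=45572590475777/549755813888 → NEW=0, ERR=45572590475777/549755813888
(4,3): OLD=2186297988844887/8796093022208 → NEW=255, ERR=-56705731818153/8796093022208
(5,0): OLD=24644484631067/274877906944 → NEW=0, ERR=24644484631067/274877906944
(5,1): OLD=1323548510845725/8796093022208 → NEW=255, ERR=-919455209817315/8796093022208
(5,2): OLD=750281401700161/4398046511104 → NEW=255, ERR=-371220458631359/4398046511104
(5,3): OLD=31136605898291281/140737488355328 → NEW=255, ERR=-4751453632317359/140737488355328
Row 0: .###
Row 1: ..##
Row 2: #.##
Row 3: .###
Row 4: .#.#
Row 5: .###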